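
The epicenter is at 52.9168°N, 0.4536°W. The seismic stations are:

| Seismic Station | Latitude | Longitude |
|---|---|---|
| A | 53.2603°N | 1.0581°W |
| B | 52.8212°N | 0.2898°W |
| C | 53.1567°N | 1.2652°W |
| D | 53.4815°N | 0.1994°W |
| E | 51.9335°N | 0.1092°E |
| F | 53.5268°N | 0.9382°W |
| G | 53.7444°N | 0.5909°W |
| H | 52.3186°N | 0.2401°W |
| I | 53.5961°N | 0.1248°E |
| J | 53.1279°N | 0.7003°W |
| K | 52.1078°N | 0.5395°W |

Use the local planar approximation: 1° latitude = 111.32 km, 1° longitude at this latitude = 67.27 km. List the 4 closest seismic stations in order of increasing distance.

Distances from 52.9168°N, 0.4536°W:
A: 55.8193 km
B: 15.3190 km
C: 60.7779 km
D: 65.1467 km
E: 115.8233 km
F: 75.3247 km
G: 92.5903 km
H: 68.1228 km
I: 85.0426 km
J: 28.7688 km
K: 90.2431 km
Sorted: B (15.3190 km) < J (28.7688 km) < A (55.8193 km) < C (60.7779 km) < D (65.1467 km) < H (68.1228 km) < …

B, J, A, C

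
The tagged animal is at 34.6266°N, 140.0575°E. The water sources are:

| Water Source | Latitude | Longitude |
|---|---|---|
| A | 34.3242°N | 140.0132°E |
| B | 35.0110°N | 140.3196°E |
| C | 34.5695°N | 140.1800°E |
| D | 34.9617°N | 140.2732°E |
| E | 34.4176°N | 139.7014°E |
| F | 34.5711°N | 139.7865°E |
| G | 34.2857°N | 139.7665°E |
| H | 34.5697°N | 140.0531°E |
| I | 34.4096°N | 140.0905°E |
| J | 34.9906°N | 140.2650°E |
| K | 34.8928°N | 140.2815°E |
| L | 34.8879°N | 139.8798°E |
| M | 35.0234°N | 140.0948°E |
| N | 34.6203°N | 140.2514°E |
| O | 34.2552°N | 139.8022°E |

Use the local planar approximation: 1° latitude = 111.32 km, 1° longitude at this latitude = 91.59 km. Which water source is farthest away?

Distances from 34.6266°N, 140.0575°E:
A: √((-0.3024·111.32)² + (-0.0443·91.59)²) = √(1133.208880 + 16.462795) = 33.9068 km
B: √((0.3844·111.32)² + (0.2621·91.59)²) = √(1831.104599 + 576.275505) = 49.0651 km
C: √((-0.0571·111.32)² + (0.1225·91.59)²) = √(40.403465 + 125.883351) = 12.8952 km
D: √((0.3351·111.32)² + (0.2157·91.59)²) = √(1391.538578 + 390.298074) = 42.2118 km
E: √((-0.2090·111.32)² + (-0.3561·91.59)²) = √(541.301172 + 1063.751206) = 40.0631 km
F: √((-0.0555·111.32)² + (-0.2710·91.59)²) = √(38.170897 + 616.076580) = 25.5783 km
G: √((-0.3409·111.32)² + (-0.2910·91.59)²) = √(1440.125690 + 710.365884) = 46.3734 km
H: √((-0.0569·111.32)² + (-0.0044·91.59)²) = √(40.120924 + 0.162406) = 6.3469 km
I: √((-0.2170·111.32)² + (0.0330·91.59)²) = √(583.533593 + 9.135325) = 24.3448 km
J: √((0.3640·111.32)² + (0.2075·91.59)²) = √(1641.909299 + 361.187174) = 44.7560 km
K: √((0.2662·111.32)² + (0.2240·91.59)²) = √(878.137447 + 420.912821) = 36.0423 km
L: √((0.2613·111.32)² + (-0.1777·91.59)²) = √(846.106857 + 264.893300) = 33.3317 km
M: √((0.3968·111.32)² + (0.0373·91.59)²) = √(1951.145795 + 11.671154) = 44.3037 km
N: √((-0.0063·111.32)² + (0.1939·91.59)²) = √(0.491844 + 315.392772) = 17.7731 km
O: √((-0.3714·111.32)² + (-0.2553·91.59)²) = √(1709.346843 + 546.761275) = 47.4985 km
Maximum: B at 49.0651 km.

B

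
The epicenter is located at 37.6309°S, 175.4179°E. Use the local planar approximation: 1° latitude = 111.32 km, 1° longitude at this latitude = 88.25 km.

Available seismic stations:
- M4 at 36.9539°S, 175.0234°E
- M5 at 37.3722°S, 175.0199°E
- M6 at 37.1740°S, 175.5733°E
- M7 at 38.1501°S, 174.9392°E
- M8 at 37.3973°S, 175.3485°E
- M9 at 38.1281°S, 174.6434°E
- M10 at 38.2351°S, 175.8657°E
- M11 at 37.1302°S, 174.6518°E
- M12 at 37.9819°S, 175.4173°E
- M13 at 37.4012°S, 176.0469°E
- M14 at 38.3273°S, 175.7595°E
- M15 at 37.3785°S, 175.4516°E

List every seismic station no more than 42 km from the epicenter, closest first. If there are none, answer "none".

Distances from 37.6309°S, 175.4179°E:
M4: √((0.6770·111.32)² + (-0.3945·88.25)²) = √(5679.678234 + 1212.058114) = 83.0165 km
M5: √((0.2587·111.32)² + (-0.3980·88.25)²) = √(829.352681 + 1233.660252) = 45.4204 km
M6: √((0.4569·111.32)² + (0.1554·88.25)²) = √(2586.954030 + 188.075167) = 52.6785 km
M7: √((-0.5192·111.32)² + (-0.4787·88.25)²) = √(3340.532973 + 1784.663260) = 71.5905 km
M8: √((0.2336·111.32)² + (-0.0694·88.25)²) = √(676.226323 + 37.510113) = 26.7158 km
M9: √((-0.4972·111.32)² + (-0.7745·88.25)²) = √(3063.434756 + 4671.671238) = 87.9495 km
M10: √((-0.6042·111.32)² + (0.4478·88.25)²) = √(4523.846259 + 1561.699987) = 78.0099 km
M11: √((0.5007·111.32)² + (-0.7661·88.25)²) = √(3106.716172 + 4570.885609) = 87.6219 km
M12: √((-0.3510·111.32)² + (-0.0006·88.25)²) = √(1526.724336 + 0.002804) = 39.0734 km
M13: √((0.2297·111.32)² + (0.6290·88.25)²) = √(653.835333 + 3081.276836) = 61.1156 km
M14: √((-0.6964·111.32)² + (0.3416·88.25)²) = √(6009.853980 + 908.793374) = 83.1784 km
M15: √((0.2524·111.32)² + (0.0337·88.25)²) = √(789.450850 + 8.844825) = 28.2541 km
Threshold 42 km: M8 (26.7158 km), M15 (28.2541 km), M12 (39.0734 km) are within range.

M8, M15, M12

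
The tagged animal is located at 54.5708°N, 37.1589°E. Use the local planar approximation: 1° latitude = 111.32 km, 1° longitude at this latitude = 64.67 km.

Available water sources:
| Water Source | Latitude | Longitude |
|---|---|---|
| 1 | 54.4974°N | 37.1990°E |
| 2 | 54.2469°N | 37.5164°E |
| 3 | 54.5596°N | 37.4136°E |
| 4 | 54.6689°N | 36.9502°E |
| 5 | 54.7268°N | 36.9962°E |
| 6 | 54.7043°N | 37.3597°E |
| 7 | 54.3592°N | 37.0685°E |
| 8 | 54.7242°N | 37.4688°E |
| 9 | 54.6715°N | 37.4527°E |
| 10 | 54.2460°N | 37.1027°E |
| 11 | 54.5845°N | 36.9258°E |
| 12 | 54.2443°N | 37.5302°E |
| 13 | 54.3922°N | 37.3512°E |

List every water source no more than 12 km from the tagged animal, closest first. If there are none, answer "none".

1

Distances from 54.5708°N, 37.1589°E:
1: √((-0.0734·111.32)² + (0.0401·64.67)²) = √(66.763411 + 6.725034) = 8.5725 km
2: √((-0.3239·111.32)² + (0.3575·64.67)²) = √(1300.074654 + 534.512436) = 42.8321 km
3: √((-0.0112·111.32)² + (0.2547·64.67)²) = √(1.554470 + 271.308632) = 16.5186 km
4: √((0.0981·111.32)² + (-0.2087·64.67)²) = √(119.257146 + 182.158994) = 17.3613 km
5: √((0.1560·111.32)² + (-0.1627·64.67)²) = √(301.575177 + 110.708465) = 20.3048 km
6: √((0.1335·111.32)² + (0.2008·64.67)²) = √(220.855860 + 168.629339) = 19.7354 km
7: √((-0.2116·111.32)² + (-0.0904·64.67)²) = √(554.852723 + 34.177680) = 24.2699 km
8: √((0.1534·111.32)² + (0.3099·64.67)²) = √(291.606442 + 401.651020) = 26.3298 km
9: √((0.1007·111.32)² + (0.2938·64.67)²) = √(125.662396 + 361.001748) = 22.0605 km
10: √((-0.3248·111.32)² + (-0.0562·64.67)²) = √(1307.309558 + 13.209256) = 36.3389 km
11: √((0.0137·111.32)² + (-0.2331·64.67)²) = √(2.325881 + 227.242872) = 15.1515 km
12: √((-0.3265·111.32)² + (0.3713·64.67)²) = √(1321.030262 + 576.574751) = 43.5615 km
13: √((-0.1786·111.32)² + (0.1923·64.67)²) = √(395.284063 + 154.655116) = 23.4508 km
Threshold 12 km: 1 (8.5725 km) is within range.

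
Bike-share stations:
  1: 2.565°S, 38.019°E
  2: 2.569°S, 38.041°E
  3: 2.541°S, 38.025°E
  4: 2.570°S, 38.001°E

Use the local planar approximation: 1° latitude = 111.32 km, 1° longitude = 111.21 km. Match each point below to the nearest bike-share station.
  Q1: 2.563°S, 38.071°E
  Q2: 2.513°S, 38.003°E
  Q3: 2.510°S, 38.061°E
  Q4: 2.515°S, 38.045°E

Q1 at 2.563°S, 38.071°E:
  1: √((-0.002·111.32)² + (-0.052·111.21)²) = √(0.04957 + 33.44216) = 5.787 km
  2: √((-0.006·111.32)² + (-0.030·111.21)²) = √(0.44612 + 11.13090) = 3.403 km
  3: √((0.022·111.32)² + (-0.046·111.21)²) = √(5.99780 + 26.16998) = 5.672 km
  4: √((-0.007·111.32)² + (-0.070·111.21)²) = √(0.60721 + 60.60155) = 7.824 km
  → nearest: 2 (3.403 km)
Q2 at 2.513°S, 38.003°E:
  1: √((-0.052·111.32)² + (0.016·111.21)²) = √(33.50835 + 3.16612) = 6.056 km
  2: √((-0.056·111.32)² + (0.038·111.21)²) = √(38.86176 + 17.85891) = 7.531 km
  3: √((-0.028·111.32)² + (0.022·111.21)²) = √(9.71544 + 5.98595) = 3.962 km
  4: √((-0.057·111.32)² + (-0.002·111.21)²) = √(40.26207 + 0.04947) = 6.349 km
  → nearest: 3 (3.962 km)
Q3 at 2.510°S, 38.061°E:
  1: √((-0.055·111.32)² + (-0.042·111.21)²) = √(37.48623 + 21.81656) = 7.701 km
  2: √((-0.059·111.32)² + (-0.020·111.21)²) = √(43.13705 + 4.94707) = 6.934 km
  3: √((-0.031·111.32)² + (-0.036·111.21)²) = √(11.90885 + 16.02849) = 5.286 km
  4: √((-0.060·111.32)² + (-0.060·111.21)²) = √(44.61171 + 44.52359) = 9.441 km
  → nearest: 3 (5.286 km)
Q4 at 2.515°S, 38.045°E:
  1: √((-0.050·111.32)² + (-0.026·111.21)²) = √(30.98036 + 8.36054) = 6.272 km
  2: √((-0.054·111.32)² + (-0.004·111.21)²) = √(36.13549 + 0.19788) = 6.028 km
  3: √((-0.026·111.32)² + (-0.020·111.21)²) = √(8.37709 + 4.94707) = 3.650 km
  4: √((-0.055·111.32)² + (-0.044·111.21)²) = √(37.48623 + 23.94380) = 7.838 km
  → nearest: 3 (3.650 km)

Q1→2; Q2→3; Q3→3; Q4→3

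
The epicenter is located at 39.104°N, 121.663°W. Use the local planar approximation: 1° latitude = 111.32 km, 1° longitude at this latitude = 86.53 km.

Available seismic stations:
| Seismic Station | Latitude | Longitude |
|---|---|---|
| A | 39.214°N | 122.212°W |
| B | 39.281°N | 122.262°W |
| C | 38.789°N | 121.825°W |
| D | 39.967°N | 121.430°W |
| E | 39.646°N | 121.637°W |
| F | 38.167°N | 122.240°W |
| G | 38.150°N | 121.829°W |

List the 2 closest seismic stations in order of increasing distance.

C, A

Distances from 39.104°N, 121.663°W:
A: 49.058 km
B: 55.450 km
C: 37.764 km
D: 98.162 km
E: 60.377 km
F: 115.640 km
G: 107.166 km
Sorted: C (37.764 km) < A (49.058 km) < B (55.450 km) < E (60.377 km) < …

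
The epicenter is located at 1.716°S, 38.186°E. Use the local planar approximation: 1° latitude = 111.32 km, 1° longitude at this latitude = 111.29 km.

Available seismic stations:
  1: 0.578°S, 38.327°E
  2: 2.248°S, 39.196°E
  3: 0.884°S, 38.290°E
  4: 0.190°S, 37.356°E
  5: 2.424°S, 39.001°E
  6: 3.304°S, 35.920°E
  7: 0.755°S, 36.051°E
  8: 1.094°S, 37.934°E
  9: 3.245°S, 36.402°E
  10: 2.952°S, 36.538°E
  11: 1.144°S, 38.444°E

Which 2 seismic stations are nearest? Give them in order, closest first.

Distances from 1.716°S, 38.186°E:
1: 127.650 km
2: 127.050 km
3: 93.339 km
4: 193.364 km
5: 120.160 km
6: 307.971 km
7: 260.577 km
8: 74.705 km
9: 261.514 km
10: 229.280 km
11: 69.849 km
Sorted: 11 (69.849 km) < 8 (74.705 km) < 3 (93.339 km) < 5 (120.160 km) < …

11, 8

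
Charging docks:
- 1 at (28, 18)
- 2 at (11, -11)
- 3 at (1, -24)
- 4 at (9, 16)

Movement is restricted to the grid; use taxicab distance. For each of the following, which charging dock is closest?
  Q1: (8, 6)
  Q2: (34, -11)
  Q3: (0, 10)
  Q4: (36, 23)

Q1→4; Q2→2; Q3→4; Q4→1

Q1 at (8, 6):
  1: |20| + |12| = 20 + 12 = 32
  2: |3| + |-17| = 3 + 17 = 20
  3: |-7| + |-30| = 7 + 30 = 37
  4: |1| + |10| = 1 + 10 = 11
  → nearest: 4 (11)
Q2 at (34, -11):
  1: |-6| + |29| = 6 + 29 = 35
  2: |-23| + |0| = 23 + 0 = 23
  3: |-33| + |-13| = 33 + 13 = 46
  4: |-25| + |27| = 25 + 27 = 52
  → nearest: 2 (23)
Q3 at (0, 10):
  1: |28| + |8| = 28 + 8 = 36
  2: |11| + |-21| = 11 + 21 = 32
  3: |1| + |-34| = 1 + 34 = 35
  4: |9| + |6| = 9 + 6 = 15
  → nearest: 4 (15)
Q4 at (36, 23):
  1: |-8| + |-5| = 8 + 5 = 13
  2: |-25| + |-34| = 25 + 34 = 59
  3: |-35| + |-47| = 35 + 47 = 82
  4: |-27| + |-7| = 27 + 7 = 34
  → nearest: 1 (13)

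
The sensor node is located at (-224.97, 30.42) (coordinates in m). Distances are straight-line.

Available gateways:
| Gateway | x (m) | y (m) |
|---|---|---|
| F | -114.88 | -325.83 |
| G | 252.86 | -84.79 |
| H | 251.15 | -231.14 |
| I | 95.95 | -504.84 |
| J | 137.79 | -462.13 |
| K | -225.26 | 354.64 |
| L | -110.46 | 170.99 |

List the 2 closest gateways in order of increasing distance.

L, K

Distances from (-224.97, 30.42):
F: √((110.09)² + (-356.25)²) = √(12119.8081 + 126914.0625) = 372.87 m
G: √((477.83)² + (-115.21)²) = √(228321.5089 + 13273.3441) = 491.52 m
H: √((476.12)² + (-261.56)²) = √(226690.2544 + 68413.6336) = 543.23 m
I: √((320.92)² + (-535.26)²) = √(102989.6464 + 286503.2676) = 624.09 m
J: √((362.76)² + (-492.55)²) = √(131594.8176 + 242605.5025) = 611.72 m
K: √((-0.29)² + (324.22)²) = √(0.0841 + 105118.6084) = 324.22 m
L: √((114.51)² + (140.57)²) = √(13112.5401 + 19759.9249) = 181.31 m
Sorted: L (181.31 m) < K (324.22 m) < F (372.87 m) < G (491.52 m) < …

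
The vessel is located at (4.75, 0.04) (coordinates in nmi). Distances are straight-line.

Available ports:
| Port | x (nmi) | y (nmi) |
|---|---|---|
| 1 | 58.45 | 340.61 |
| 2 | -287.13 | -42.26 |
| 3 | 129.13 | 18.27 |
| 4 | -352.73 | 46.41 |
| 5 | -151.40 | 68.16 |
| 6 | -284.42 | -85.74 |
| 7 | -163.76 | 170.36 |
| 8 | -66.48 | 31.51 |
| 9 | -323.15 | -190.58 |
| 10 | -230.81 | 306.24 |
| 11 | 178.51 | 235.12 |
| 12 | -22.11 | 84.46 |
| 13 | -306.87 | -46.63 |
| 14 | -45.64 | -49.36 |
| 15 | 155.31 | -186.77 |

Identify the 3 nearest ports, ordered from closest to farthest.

14, 8, 12

Distances from (4.75, 0.04):
1: √((53.70)² + (340.57)²) = √(2883.6900 + 115987.9249) = 344.78 nmi
2: √((-291.88)² + (-42.30)²) = √(85193.9344 + 1789.2900) = 294.93 nmi
3: √((124.38)² + (18.23)²) = √(15470.3844 + 332.3329) = 125.71 nmi
4: √((-357.48)² + (46.37)²) = √(127791.9504 + 2150.1769) = 360.47 nmi
5: √((-156.15)² + (68.12)²) = √(24382.8225 + 4640.3344) = 170.36 nmi
6: √((-289.17)² + (-85.78)²) = √(83619.2889 + 7358.2084) = 301.62 nmi
7: √((-168.51)² + (170.32)²) = √(28395.6201 + 29008.9024) = 239.59 nmi
8: √((-71.23)² + (31.47)²) = √(5073.7129 + 990.3609) = 77.87 nmi
9: √((-327.90)² + (-190.62)²) = √(107518.4100 + 36335.9844) = 379.28 nmi
10: √((-235.56)² + (306.20)²) = √(55488.5136 + 93758.4400) = 386.32 nmi
11: √((173.76)² + (235.08)²) = √(30192.5376 + 55262.6064) = 292.33 nmi
12: √((-26.86)² + (84.42)²) = √(721.4596 + 7126.7364) = 88.59 nmi
13: √((-311.62)² + (-46.67)²) = √(97107.0244 + 2178.0889) = 315.10 nmi
14: √((-50.39)² + (-49.40)²) = √(2539.1521 + 2440.3600) = 70.57 nmi
15: √((150.56)² + (-186.81)²) = √(22668.3136 + 34897.9761) = 239.93 nmi
Sorted: 14 (70.57 nmi) < 8 (77.87 nmi) < 12 (88.59 nmi) < 3 (125.71 nmi) < 5 (170.36 nmi) < …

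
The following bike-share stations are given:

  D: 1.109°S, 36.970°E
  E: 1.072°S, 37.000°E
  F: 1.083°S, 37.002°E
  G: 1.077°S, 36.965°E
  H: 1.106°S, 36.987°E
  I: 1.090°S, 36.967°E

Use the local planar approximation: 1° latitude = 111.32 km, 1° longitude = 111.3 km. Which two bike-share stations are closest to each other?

Pairwise distances:
E–F: 1.2446 km
G–I: 1.4642 km
D–H: 1.9213 km
D–I: 2.1413 km
H–I: 2.8509 km
F–H: 3.0566 km
D–G: 3.6054 km
E–G: 3.9351 km
F–I: 3.9727 km
G–H: 4.0518 km
E–H: 4.0520 km
F–G: 4.1719 km
E–I: 4.1839 km
D–F: 4.5893 km
D–E: 5.3022 km
Closest pair: E–F at 1.2446 km.

E and F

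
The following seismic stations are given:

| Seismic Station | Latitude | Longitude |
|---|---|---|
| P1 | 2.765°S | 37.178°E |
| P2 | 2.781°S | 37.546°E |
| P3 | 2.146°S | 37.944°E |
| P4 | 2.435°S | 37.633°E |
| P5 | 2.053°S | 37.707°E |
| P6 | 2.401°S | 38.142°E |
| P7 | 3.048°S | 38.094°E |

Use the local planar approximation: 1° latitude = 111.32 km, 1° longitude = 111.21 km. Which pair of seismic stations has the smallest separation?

P3 and P5

Pairwise distances:
P3–P5: 28.317 km
P3–P6: 35.926 km
P2–P4: 39.713 km
P1–P2: 40.964 km
P4–P5: 43.313 km
P3–P4: 47.236 km
P4–P6: 56.732 km
P5–P6: 61.976 km
P1–P4: 62.529 km
P2–P7: 67.805 km
P6–P7: 72.222 km
P2–P6: 78.630 km
P2–P5: 82.995 km
P2–P3: 83.402 km
P4–P7: 85.352 km
P1–P5: 98.707 km
P3–P7: 101.787 km
P1–P7: 106.629 km
P1–P3: 109.567 km
P1–P6: 114.609 km
P5–P7: 118.831 km
Closest pair: P3–P5 at 28.317 km.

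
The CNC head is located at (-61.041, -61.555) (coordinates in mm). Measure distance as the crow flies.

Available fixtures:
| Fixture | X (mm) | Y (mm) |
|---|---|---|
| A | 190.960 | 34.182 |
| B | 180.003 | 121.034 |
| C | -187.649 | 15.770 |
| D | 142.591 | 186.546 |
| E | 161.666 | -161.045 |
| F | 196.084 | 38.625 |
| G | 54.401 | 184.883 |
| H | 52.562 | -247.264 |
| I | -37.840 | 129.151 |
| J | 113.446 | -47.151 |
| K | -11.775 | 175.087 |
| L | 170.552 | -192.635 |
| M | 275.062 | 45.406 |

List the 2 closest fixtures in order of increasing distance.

Distances from (-61.041, -61.555):
A: √((252.001)² + (95.737)²) = √(63504.50400 + 9165.57317) = 269.574 mm
B: √((241.044)² + (182.589)²) = √(58102.20994 + 33338.74292) = 302.392 mm
C: √((-126.608)² + (77.325)²) = √(16029.58566 + 5979.15563) = 148.353 mm
D: √((203.632)² + (248.101)²) = √(41465.99142 + 61554.10620) = 320.967 mm
E: √((222.707)² + (-99.490)²) = √(49598.40785 + 9898.26010) = 243.919 mm
F: √((257.125)² + (100.180)²) = √(66113.26562 + 10036.03240) = 275.952 mm
G: √((115.442)² + (246.438)²) = √(13326.85536 + 60731.68784) = 272.137 mm
H: √((113.603)² + (-185.709)²) = √(12905.64161 + 34487.83268) = 217.700 mm
I: √((23.201)² + (190.706)²) = √(538.28640 + 36368.77844) = 192.112 mm
J: √((174.487)² + (14.404)²) = √(30445.71317 + 207.47522) = 175.081 mm
K: √((49.266)² + (236.642)²) = √(2427.13876 + 55999.43616) = 241.716 mm
L: √((231.593)² + (-131.080)²) = √(53635.31765 + 17181.96640) = 266.115 mm
M: √((336.103)² + (106.961)²) = √(112965.22661 + 11440.65552) = 352.712 mm
Sorted: C (148.353 mm) < J (175.081 mm) < I (192.112 mm) < H (217.700 mm) < …

C, J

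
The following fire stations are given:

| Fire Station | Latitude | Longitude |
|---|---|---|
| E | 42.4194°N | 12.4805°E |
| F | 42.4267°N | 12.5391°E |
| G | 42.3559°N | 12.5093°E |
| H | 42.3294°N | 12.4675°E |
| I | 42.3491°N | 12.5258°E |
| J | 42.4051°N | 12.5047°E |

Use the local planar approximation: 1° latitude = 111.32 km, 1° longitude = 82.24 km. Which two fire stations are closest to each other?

Pairwise distances:
E–F: 4.8873 km
E–G: 7.4551 km
E–H: 10.0757 km
E–I: 8.6673 km
E–J: 2.5485 km
F–G: 8.2537 km
F–H: 12.3285 km
F–I: 8.7074 km
F–J: 3.7128 km
G–H: 4.5299 km
G–I: 1.5538 km
G–J: 5.4900 km
H–I: 5.2723 km
H–J: 8.9651 km
I–J: 6.4709 km
Closest pair: G–I at 1.5538 km.

G and I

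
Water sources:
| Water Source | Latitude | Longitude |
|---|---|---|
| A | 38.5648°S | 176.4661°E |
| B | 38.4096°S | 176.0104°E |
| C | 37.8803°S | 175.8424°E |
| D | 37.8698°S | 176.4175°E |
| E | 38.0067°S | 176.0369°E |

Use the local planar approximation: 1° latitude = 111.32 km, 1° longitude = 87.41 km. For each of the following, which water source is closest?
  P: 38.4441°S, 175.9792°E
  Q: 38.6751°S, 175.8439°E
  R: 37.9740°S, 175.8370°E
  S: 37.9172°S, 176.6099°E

P at 38.4441°S, 175.9792°E:
  A: 44.6305 km
  B: 4.7103 km
  C: 63.8912 km
  D: 74.5317 km
  E: 48.9519 km
  → nearest: B (4.7103 km)
Q at 38.6751°S, 175.8439°E:
  A: 55.7553 km
  B: 32.9445 km
  C: 88.4772 km
  D: 102.7145 km
  E: 76.2948 km
  → nearest: B (32.9445 km)
R at 37.9740°S, 175.8370°E:
  A: 85.7279 km
  B: 50.8046 km
  C: 10.4414 km
  D: 52.0505 km
  E: 17.8484 km
  → nearest: C (10.4414 km)
S at 37.9172°S, 176.6099°E:
  A: 73.1784 km
  B: 75.8325 km
  C: 67.2128 km
  D: 17.6260 km
  E: 51.0673 km
  → nearest: D (17.6260 km)

P→B; Q→B; R→C; S→D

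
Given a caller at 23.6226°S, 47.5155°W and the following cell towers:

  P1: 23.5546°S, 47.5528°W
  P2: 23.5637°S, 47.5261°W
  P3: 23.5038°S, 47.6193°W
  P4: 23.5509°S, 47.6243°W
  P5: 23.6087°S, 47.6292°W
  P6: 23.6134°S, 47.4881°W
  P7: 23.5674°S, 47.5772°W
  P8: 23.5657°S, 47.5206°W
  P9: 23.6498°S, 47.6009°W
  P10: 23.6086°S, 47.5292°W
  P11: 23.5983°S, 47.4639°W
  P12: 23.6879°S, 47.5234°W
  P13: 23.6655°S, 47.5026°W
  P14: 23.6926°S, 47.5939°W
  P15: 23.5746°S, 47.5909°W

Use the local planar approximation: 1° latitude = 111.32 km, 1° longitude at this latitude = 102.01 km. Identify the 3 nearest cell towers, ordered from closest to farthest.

Distances from 23.6226°S, 47.5155°W:
P1: 8.4723 km
P2: 6.6453 km
P3: 16.9415 km
P4: 13.6707 km
P5: 11.7013 km
P6: 2.9768 km
P7: 8.7962 km
P8: 6.3554 km
P9: 9.2229 km
P10: 2.0933 km
P11: 5.9181 km
P12: 7.3137 km
P13: 4.9536 km
P14: 11.1661 km
P15: 9.3654 km
Sorted: P10 (2.0933 km) < P6 (2.9768 km) < P13 (4.9536 km) < P11 (5.9181 km) < P8 (6.3554 km) < …

P10, P6, P13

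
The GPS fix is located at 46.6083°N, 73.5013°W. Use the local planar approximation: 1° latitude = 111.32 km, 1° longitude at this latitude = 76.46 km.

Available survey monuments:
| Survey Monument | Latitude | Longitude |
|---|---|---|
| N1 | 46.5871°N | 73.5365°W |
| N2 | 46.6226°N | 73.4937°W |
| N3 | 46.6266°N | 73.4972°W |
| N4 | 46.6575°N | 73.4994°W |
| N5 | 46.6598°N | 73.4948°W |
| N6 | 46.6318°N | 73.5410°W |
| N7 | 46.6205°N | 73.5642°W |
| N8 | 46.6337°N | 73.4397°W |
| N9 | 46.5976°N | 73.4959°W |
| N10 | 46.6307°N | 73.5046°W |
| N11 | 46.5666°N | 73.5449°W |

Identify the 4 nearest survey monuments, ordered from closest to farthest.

N9, N2, N3, N10

Distances from 46.6083°N, 73.5013°W:
N1: √((-0.0212·111.32)² + (-0.0352·76.46)²) = √(5.569524 + 7.243591) = 3.5795 km
N2: √((0.0143·111.32)² + (0.0076·76.46)²) = √(2.534069 + 0.337673) = 1.6946 km
N3: √((0.0183·111.32)² + (0.0041·76.46)²) = √(4.150005 + 0.098273) = 2.0611 km
N4: √((0.0492·111.32)² + (0.0019·76.46)²) = √(29.996916 + 0.021105) = 5.4789 km
N5: √((0.0515·111.32)² + (0.0065·76.46)²) = √(32.867060 + 0.246999) = 5.7545 km
N6: √((0.0235·111.32)² + (-0.0397·76.46)²) = √(6.843561 + 9.214030) = 4.0072 km
N7: √((0.0122·111.32)² + (-0.0629·76.46)²) = √(1.844446 + 23.129694) = 4.9974 km
N8: √((0.0254·111.32)² + (0.0616·76.46)²) = √(7.994915 + 22.183497) = 5.4935 km
N9: √((-0.0107·111.32)² + (0.0054·76.46)²) = √(1.418776 + 0.170473) = 1.2607 km
N10: √((0.0224·111.32)² + (-0.0033·76.46)²) = √(6.217881 + 0.063664) = 2.5063 km
N11: √((-0.0417·111.32)² + (-0.0436·76.46)²) = √(21.548572 + 11.113262) = 5.7151 km
Sorted: N9 (1.2607 km) < N2 (1.6946 km) < N3 (2.0611 km) < N10 (2.5063 km) < N1 (3.5795 km) < N6 (4.0072 km) < …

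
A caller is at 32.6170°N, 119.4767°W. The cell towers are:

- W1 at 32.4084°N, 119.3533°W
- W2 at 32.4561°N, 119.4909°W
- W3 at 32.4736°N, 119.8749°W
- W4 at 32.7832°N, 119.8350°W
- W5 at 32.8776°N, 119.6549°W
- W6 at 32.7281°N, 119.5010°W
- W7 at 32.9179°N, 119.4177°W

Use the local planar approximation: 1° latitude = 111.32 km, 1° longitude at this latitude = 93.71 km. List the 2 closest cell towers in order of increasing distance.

Distances from 32.6170°N, 119.4767°W:
W1: √((-0.2086·111.32)² + (0.1234·93.71)²) = √(539.231189 + 133.721794) = 25.9413 km
W2: √((-0.1609·111.32)² + (-0.0142·93.71)²) = √(320.817820 + 1.770715) = 17.9607 km
W3: √((-0.1434·111.32)² + (-0.3982·93.71)²) = √(254.826564 + 1392.433256) = 40.5864 km
W4: √((0.1662·111.32)² + (-0.3583·93.71)²) = √(342.301210 + 1127.367452) = 38.3363 km
W5: √((0.2606·111.32)² + (-0.1782·93.71)²) = √(841.579636 + 278.860676) = 33.4730 km
W6: √((0.1111·111.32)² + (-0.0243·93.71)²) = √(152.958816 + 5.185426) = 12.5755 km
W7: √((0.3009·111.32)² + (0.0590·93.71)²) = √(1121.994611 + 30.568625) = 33.9494 km
Sorted: W6 (12.5755 km) < W2 (17.9607 km) < W1 (25.9413 km) < W5 (33.4730 km) < …

W6, W2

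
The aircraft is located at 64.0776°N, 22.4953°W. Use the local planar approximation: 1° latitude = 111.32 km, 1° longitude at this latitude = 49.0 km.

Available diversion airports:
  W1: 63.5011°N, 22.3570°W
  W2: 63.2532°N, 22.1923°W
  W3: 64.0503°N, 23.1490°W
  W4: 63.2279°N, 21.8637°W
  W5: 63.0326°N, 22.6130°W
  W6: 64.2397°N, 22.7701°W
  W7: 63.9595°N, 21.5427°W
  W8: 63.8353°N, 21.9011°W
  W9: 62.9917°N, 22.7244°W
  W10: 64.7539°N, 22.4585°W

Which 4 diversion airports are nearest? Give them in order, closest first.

Distances from 64.0776°N, 22.4953°W:
W1: √((-0.5765·111.32)² + (0.1383·49.0)²) = √(4118.556409 + 45.923663) = 64.5328 km
W2: √((-0.8244·111.32)² + (0.3030·49.0)²) = √(8422.138161 + 220.433409) = 92.9654 km
W3: √((-0.0273·111.32)² + (-0.6537·49.0)²) = √(9.235740 + 1026.004180) = 32.1751 km
W4: √((-0.8497·111.32)² + (0.6316·49.0)²) = √(8947.004007 + 957.803463) = 99.5229 km
W5: √((-1.0450·111.32)² + (-0.1177·49.0)²) = √(13532.529304 + 33.261749) = 116.4723 km
W6: √((0.1621·111.32)² + (-0.2748·49.0)²) = √(325.621014 + 181.311611) = 22.5152 km
W7: √((-0.1181·111.32)² + (0.9526·49.0)²) = √(172.840769 + 2178.779671) = 48.4935 km
W8: √((-0.2423·111.32)² + (0.5942·49.0)²) = √(727.533882 + 847.729810) = 39.6896 km
W9: √((-1.0859·111.32)² + (-0.2291·49.0)²) = √(14612.551729 + 126.020831) = 121.4025 km
W10: √((0.6763·111.32)² + (0.0368·49.0)²) = √(5667.939034 + 3.251530) = 75.3073 km
Sorted: W6 (22.5152 km) < W3 (32.1751 km) < W8 (39.6896 km) < W7 (48.4935 km) < W1 (64.5328 km) < W10 (75.3073 km) < …

W6, W3, W8, W7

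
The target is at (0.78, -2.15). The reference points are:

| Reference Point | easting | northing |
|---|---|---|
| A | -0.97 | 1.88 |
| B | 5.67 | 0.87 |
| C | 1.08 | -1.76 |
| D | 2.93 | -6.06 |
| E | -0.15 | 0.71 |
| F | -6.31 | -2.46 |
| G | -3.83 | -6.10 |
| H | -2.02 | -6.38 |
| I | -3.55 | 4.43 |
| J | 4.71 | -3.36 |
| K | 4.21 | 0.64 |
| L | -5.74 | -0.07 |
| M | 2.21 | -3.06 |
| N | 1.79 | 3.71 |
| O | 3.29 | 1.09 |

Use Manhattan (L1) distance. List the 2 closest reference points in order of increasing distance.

C, M

Distances from (0.78, -2.15):
A: |-1.75| + |4.03| = 1.75 + 4.03 = 5.78
B: |4.89| + |3.02| = 4.89 + 3.02 = 7.91
C: |0.30| + |0.39| = 0.30 + 0.39 = 0.69
D: |2.15| + |-3.91| = 2.15 + 3.91 = 6.06
E: |-0.93| + |2.86| = 0.93 + 2.86 = 3.79
F: |-7.09| + |-0.31| = 7.09 + 0.31 = 7.40
G: |-4.61| + |-3.95| = 4.61 + 3.95 = 8.56
H: |-2.80| + |-4.23| = 2.80 + 4.23 = 7.03
I: |-4.33| + |6.58| = 4.33 + 6.58 = 10.91
J: |3.93| + |-1.21| = 3.93 + 1.21 = 5.14
K: |3.43| + |2.79| = 3.43 + 2.79 = 6.22
L: |-6.52| + |2.08| = 6.52 + 2.08 = 8.60
M: |1.43| + |-0.91| = 1.43 + 0.91 = 2.34
N: |1.01| + |5.86| = 1.01 + 5.86 = 6.87
O: |2.51| + |3.24| = 2.51 + 3.24 = 5.75
Sorted: C (0.69) < M (2.34) < E (3.79) < J (5.14) < …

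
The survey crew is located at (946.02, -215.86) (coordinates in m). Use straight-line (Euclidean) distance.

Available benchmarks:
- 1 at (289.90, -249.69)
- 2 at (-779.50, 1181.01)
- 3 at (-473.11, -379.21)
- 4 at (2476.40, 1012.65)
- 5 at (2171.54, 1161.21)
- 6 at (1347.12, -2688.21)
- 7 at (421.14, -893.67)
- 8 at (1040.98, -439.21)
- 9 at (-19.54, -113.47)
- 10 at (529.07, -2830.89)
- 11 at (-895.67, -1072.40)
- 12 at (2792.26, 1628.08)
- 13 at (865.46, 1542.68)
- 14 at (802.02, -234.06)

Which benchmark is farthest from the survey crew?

Distances from (946.02, -215.86):
1: √((-656.12)² + (-33.83)²) = √(430493.4544 + 1144.4689) = 656.99 m
2: √((-1725.52)² + (1396.87)²) = √(2977419.2704 + 1951245.7969) = 2220.06 m
3: √((-1419.13)² + (-163.35)²) = √(2013929.9569 + 26683.2225) = 1428.50 m
4: √((1530.38)² + (1228.51)²) = √(2342062.9444 + 1509236.8201) = 1962.47 m
5: √((1225.52)² + (1377.07)²) = √(1501899.2704 + 1896321.7849) = 1843.43 m
6: √((401.10)² + (-2472.35)²) = √(160881.2100 + 6112514.5225) = 2504.67 m
7: √((-524.88)² + (-677.81)²) = √(275499.0144 + 459426.3961) = 857.28 m
8: √((94.96)² + (-223.35)²) = √(9017.4016 + 49885.2225) = 242.70 m
9: √((-965.56)² + (102.39)²) = √(932306.1136 + 10483.7121) = 970.97 m
10: √((-416.95)² + (-2615.03)²) = √(173847.3025 + 6838381.9009) = 2648.06 m
11: √((-1841.69)² + (-856.54)²) = √(3391822.0561 + 733660.7716) = 2031.13 m
12: √((1846.24)² + (1843.94)²) = √(3408602.1376 + 3400114.7236) = 2609.35 m
13: √((-80.56)² + (1758.54)²) = √(6489.9136 + 3092462.9316) = 1760.38 m
14: √((-144.00)² + (-18.20)²) = √(20736.0000 + 331.2400) = 145.15 m
Maximum: 10 at 2648.06 m.

10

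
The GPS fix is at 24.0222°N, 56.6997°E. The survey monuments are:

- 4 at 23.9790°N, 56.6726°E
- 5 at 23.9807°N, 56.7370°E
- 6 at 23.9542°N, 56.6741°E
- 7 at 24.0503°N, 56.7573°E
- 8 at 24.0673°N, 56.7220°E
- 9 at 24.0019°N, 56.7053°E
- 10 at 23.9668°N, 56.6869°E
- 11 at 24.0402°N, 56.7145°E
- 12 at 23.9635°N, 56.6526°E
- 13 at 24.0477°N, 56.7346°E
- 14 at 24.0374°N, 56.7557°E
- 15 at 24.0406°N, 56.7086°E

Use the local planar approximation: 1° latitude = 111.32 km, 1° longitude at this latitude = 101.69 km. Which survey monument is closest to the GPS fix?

15

Distances from 24.0222°N, 56.6997°E:
4: √((-0.0432·111.32)² + (-0.0271·101.69)²) = √(23.126712 + 7.594428) = 5.5427 km
5: √((-0.0415·111.32)² + (0.0373·101.69)²) = √(21.342367 + 14.387130) = 5.9774 km
6: √((-0.0680·111.32)² + (-0.0256·101.69)²) = √(57.301266 + 6.776983) = 8.0049 km
7: √((0.0281·111.32)² + (0.0576·101.69)²) = √(9.784960 + 34.308479) = 6.6403 km
8: √((0.0451·111.32)² + (0.0223·101.69)²) = √(25.205742 + 5.142404) = 5.5089 km
9: √((-0.0203·111.32)² + (0.0056·101.69)²) = √(5.106678 + 0.324289) = 2.3304 km
10: √((-0.0554·111.32)² + (-0.0128·101.69)²) = √(38.033468 + 1.694246) = 6.3030 km
11: √((0.0180·111.32)² + (0.0148·101.69)²) = √(4.015054 + 2.265061) = 2.5060 km
12: √((-0.0587·111.32)² + (-0.0471·101.69)²) = √(42.699481 + 22.940259) = 8.1018 km
13: √((0.0255·111.32)² + (0.0349·101.69)²) = √(8.057991 + 12.595266) = 4.5446 km
14: √((0.0152·111.32)² + (0.0560·101.69)²) = √(2.863081 + 32.428925) = 5.9407 km
15: √((0.0184·111.32)² + (0.0089·101.69)²) = √(4.195484 + 0.819099) = 2.2393 km
Minimum: 15 at 2.2393 km.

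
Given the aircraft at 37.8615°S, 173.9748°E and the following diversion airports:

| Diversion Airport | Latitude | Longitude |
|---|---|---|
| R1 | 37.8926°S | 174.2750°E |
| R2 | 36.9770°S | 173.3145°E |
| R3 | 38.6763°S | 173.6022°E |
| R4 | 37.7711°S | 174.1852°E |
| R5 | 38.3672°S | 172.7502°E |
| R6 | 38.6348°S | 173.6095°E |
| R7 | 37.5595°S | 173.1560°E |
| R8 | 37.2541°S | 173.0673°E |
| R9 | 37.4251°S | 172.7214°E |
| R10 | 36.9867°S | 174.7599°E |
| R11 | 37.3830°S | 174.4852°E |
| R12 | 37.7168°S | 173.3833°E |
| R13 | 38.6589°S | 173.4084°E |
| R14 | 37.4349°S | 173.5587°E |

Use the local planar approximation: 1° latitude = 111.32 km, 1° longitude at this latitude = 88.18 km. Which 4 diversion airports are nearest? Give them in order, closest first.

Distances from 37.8615°S, 173.9748°E:
R1: √((-0.0311·111.32)² + (0.3002·88.18)²) = √(11.985804 + 700.747513) = 26.6971 km
R2: √((0.8845·111.32)² + (-0.6603·88.18)²) = √(9694.871783 + 3390.180203) = 114.3899 km
R3: √((-0.8148·111.32)² + (-0.3726·88.18)²) = √(8227.131443 + 1079.508062) = 96.4709 km
R4: √((0.0904·111.32)² + (0.2104·88.18)²) = √(101.270570 + 344.216481) = 21.1066 km
R5: √((-0.5057·111.32)² + (-1.2246·88.18)²) = √(3169.073432 + 11660.809466) = 121.7780 km
R6: √((-0.7733·111.32)² + (-0.3653·88.18)²) = √(7410.413047 + 1037.622865) = 91.9132 km
R7: √((0.3020·111.32)² + (-0.8188·88.18)²) = √(1130.212955 + 5213.097613) = 79.6449 km
R8: √((0.6074·111.32)² + (-0.9075·88.18)²) = √(4571.892082 + 6403.736545) = 104.7646 km
R9: √((0.4364·111.32)² + (-1.2534·88.18)²) = √(2360.021064 + 12215.734068) = 120.7301 km
R10: √((0.8748·111.32)² + (0.7851·88.18)²) = √(9483.397271 + 4792.809238) = 119.4831 km
R11: √((0.4785·111.32)² + (0.5104·88.18)²) = √(2837.332806 + 2025.636530) = 69.7350 km
R12: √((0.1447·111.32)² + (-0.5915·88.18)²) = √(259.467793 + 2720.505993) = 54.5891 km
R13: √((-0.7974·111.32)² + (-0.5664·88.18)²) = √(7879.503594 + 2494.518208) = 101.8529 km
R14: √((0.4266·111.32)² + (-0.4161·88.18)²) = √(2255.215759 + 1346.280702) = 60.0125 km
Sorted: R4 (21.1066 km) < R1 (26.6971 km) < R12 (54.5891 km) < R14 (60.0125 km) < R11 (69.7350 km) < R7 (79.6449 km) < …

R4, R1, R12, R14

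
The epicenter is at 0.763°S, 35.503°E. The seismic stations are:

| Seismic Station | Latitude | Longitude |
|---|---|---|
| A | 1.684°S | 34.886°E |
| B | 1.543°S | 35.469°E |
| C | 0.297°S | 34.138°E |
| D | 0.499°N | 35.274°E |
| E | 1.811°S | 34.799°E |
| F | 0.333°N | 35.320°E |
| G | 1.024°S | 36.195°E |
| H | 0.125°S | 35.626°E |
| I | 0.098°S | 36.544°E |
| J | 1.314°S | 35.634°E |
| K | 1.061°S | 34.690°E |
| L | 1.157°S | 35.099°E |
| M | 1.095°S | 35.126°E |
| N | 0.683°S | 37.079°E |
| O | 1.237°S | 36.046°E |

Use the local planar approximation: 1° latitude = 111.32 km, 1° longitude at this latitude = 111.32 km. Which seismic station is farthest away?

N

Distances from 0.763°S, 35.503°E:
A: 123.406 km
B: 86.912 km
C: 160.563 km
D: 142.780 km
E: 140.542 km
F: 123.696 km
G: 82.331 km
H: 72.330 km
I: 137.511 km
J: 63.047 km
K: 96.391 km
L: 62.820 km
M: 55.921 km
N: 175.666 km
O: 80.237 km
Maximum: N at 175.666 km.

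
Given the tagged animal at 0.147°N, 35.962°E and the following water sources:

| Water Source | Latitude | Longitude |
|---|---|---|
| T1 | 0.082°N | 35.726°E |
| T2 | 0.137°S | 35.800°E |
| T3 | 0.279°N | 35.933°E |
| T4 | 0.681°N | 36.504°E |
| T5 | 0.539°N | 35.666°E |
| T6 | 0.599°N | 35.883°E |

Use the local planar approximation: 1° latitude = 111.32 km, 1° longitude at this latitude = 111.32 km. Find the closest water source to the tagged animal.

Distances from 0.147°N, 35.962°E:
T1: 27.250 km
T2: 36.397 km
T3: 15.045 km
T4: 84.700 km
T5: 54.681 km
T6: 51.079 km
Minimum: T3 at 15.045 km.

T3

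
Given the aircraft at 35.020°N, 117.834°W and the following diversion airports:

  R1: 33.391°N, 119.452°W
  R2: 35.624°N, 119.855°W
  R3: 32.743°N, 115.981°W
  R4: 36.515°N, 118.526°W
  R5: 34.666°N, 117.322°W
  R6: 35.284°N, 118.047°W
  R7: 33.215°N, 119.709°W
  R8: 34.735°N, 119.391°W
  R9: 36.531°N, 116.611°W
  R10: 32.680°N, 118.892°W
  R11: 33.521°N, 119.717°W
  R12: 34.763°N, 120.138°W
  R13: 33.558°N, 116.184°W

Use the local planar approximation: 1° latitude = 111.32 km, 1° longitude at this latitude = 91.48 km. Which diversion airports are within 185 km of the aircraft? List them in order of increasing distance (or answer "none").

R6, R5, R8, R4

Distances from 35.020°N, 117.834°W:
R1: 234.078 km
R2: 196.728 km
R3: 304.933 km
R4: 178.057 km
R5: 61.210 km
R6: 35.261 km
R7: 264.187 km
R8: 145.925 km
R9: 202.015 km
R10: 277.888 km
R11: 239.828 km
R12: 212.703 km
R13: 221.971 km
Threshold 185 km: R6 (35.261 km), R5 (61.210 km), R8 (145.925 km), R4 (178.057 km) are within range.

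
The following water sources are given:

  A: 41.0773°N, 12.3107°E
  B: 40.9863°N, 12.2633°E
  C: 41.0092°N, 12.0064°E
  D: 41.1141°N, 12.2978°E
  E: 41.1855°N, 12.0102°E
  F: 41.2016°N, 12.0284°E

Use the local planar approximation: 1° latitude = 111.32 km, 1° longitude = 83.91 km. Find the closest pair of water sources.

Pairwise distances:
A–B: √((-0.0910·111.32)² + (-0.0474·83.91)²) = √(102.619331 + 15.819186) = 10.8829 km
A–C: √((-0.0681·111.32)² + (-0.3043·83.91)²) = √(57.469924 + 651.975606) = 26.6354 km
A–D: √((0.0368·111.32)² + (-0.0129·83.91)²) = √(16.781935 + 1.171674) = 4.2372 km
A–E: √((0.1082·111.32)² + (-0.3005·83.91)²) = √(145.077785 + 635.793956) = 27.9441 km
A–F: √((0.1243·111.32)² + (-0.2823·83.91)²) = √(191.464672 + 561.111537) = 27.4331 km
B–C: √((0.0229·111.32)² + (-0.2569·83.91)²) = √(6.498563 + 464.681787) = 21.7067 km
B–D: √((0.1278·111.32)² + (0.0345·83.91)²) = √(202.398879 + 8.380417) = 14.5182 km
B–E: √((0.1992·111.32)² + (-0.2531·83.91)²) = √(491.728141 + 451.036546) = 30.7045 km
B–F: √((0.2153·111.32)² + (-0.2349·83.91)²) = √(574.426484 + 388.502194) = 31.0311 km
C–D: √((0.1049·111.32)² + (0.2914·83.91)²) = √(136.363259 + 597.869690) = 27.0967 km
C–E: √((0.1763·111.32)² + (0.0038·83.91)²) = √(385.168729 + 0.101670) = 19.6283 km
C–F: √((0.1924·111.32)² + (0.0220·83.91)²) = √(458.729353 + 3.407790) = 21.4974 km
D–E: √((0.0714·111.32)² + (-0.2876·83.91)²) = √(63.174646 + 582.378328) = 25.4077 km
D–F: √((0.0875·111.32)² + (-0.2694·83.91)²) = √(94.877340 + 511.002029) = 24.6146 km
E–F: √((0.0161·111.32)² + (0.0182·83.91)²) = √(3.212167 + 2.332224) = 2.3547 km
Closest pair: E–F at 2.3547 km.

E and F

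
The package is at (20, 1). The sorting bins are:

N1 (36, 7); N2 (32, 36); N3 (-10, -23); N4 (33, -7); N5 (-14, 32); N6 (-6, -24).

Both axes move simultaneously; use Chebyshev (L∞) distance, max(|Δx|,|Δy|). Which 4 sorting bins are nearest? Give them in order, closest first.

N4, N1, N6, N3

Distances from (20, 1):
N1: max(|16|, |6|) = 16
N2: max(|12|, |35|) = 35
N3: max(|-30|, |-24|) = 30
N4: max(|13|, |-8|) = 13
N5: max(|-34|, |31|) = 34
N6: max(|-26|, |-25|) = 26
Sorted: N4 (13) < N1 (16) < N6 (26) < N3 (30) < N5 (34) < N2 (35)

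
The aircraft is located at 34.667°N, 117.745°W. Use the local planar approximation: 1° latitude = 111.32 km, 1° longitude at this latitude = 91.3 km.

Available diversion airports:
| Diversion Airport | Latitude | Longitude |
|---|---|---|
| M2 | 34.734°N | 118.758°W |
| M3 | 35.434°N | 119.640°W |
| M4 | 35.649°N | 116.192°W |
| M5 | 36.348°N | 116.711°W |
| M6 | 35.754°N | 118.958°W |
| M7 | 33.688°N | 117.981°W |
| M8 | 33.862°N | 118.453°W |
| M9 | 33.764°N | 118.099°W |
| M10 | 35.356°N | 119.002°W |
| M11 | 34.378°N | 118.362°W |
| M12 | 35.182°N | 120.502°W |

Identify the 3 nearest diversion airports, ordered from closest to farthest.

Distances from 34.667°N, 117.745°W:
M2: √((0.067·111.32)² + (-1.013·91.3)²) = √(55.62833 + 8553.82667) = 92.787 km
M3: √((0.767·111.32)² + (-1.895·91.3)²) = √(7290.16106 + 29933.67118) = 192.935 km
M4: √((0.982·111.32)² + (1.553·91.3)²) = √(11950.04033 + 20104.09216) = 179.037 km
M5: √((1.681·111.32)² + (1.034·91.3)²) = √(35017.23270 + 8912.15298) = 209.593 km
M6: √((1.087·111.32)² + (-1.213·91.3)²) = √(14642.17130 + 12264.87586) = 164.034 km
M7: √((-0.979·111.32)² + (-0.236·91.3)²) = √(11877.13735 + 464.26459) = 111.092 km
M8: √((-0.805·111.32)² + (-0.708·91.3)²) = √(8030.41808 + 4178.38131) = 110.493 km
M9: √((-0.903·111.32)² + (-0.354·91.3)²) = √(10104.66444 + 1044.59533) = 105.590 km
M10: √((0.689·111.32)² + (-1.257·91.3)²) = √(5882.81023 + 13170.79865) = 138.035 km
M11: √((-0.289·111.32)² + (-0.617·91.3)²) = √(1035.00413 + 3173.30549) = 64.871 km
M12: √((0.515·111.32)² + (-2.757·91.3)²) = √(3286.70597 + 63359.98814) = 258.160 km
Sorted: M11 (64.871 km) < M2 (92.787 km) < M9 (105.590 km) < M8 (110.493 km) < M7 (111.092 km) < …

M11, M2, M9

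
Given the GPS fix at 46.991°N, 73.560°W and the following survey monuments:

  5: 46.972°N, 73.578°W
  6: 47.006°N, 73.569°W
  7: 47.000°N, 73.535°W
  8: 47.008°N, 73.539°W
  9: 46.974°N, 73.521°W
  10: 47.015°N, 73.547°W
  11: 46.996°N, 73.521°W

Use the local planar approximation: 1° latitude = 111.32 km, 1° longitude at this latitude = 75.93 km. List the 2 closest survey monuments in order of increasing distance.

6, 7

Distances from 46.991°N, 73.560°W:
5: 2.518 km
6: 1.804 km
7: 2.146 km
8: 2.475 km
9: 3.514 km
10: 2.848 km
11: 3.013 km
Sorted: 6 (1.804 km) < 7 (2.146 km) < 8 (2.475 km) < 5 (2.518 km) < …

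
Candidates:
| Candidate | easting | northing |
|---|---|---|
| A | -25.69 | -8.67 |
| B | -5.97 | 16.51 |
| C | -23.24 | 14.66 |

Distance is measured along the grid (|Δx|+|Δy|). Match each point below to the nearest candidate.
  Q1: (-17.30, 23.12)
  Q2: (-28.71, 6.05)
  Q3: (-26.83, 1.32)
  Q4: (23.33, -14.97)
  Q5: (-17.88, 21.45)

Q1→C; Q2→C; Q3→A; Q4→A; Q5→C

Q1 at (-17.30, 23.12):
  A: 40.18
  B: 17.94
  C: 14.40
  → nearest: C (14.40)
Q2 at (-28.71, 6.05):
  A: 17.74
  B: 33.20
  C: 14.08
  → nearest: C (14.08)
Q3 at (-26.83, 1.32):
  A: 11.13
  B: 36.05
  C: 16.93
  → nearest: A (11.13)
Q4 at (23.33, -14.97):
  A: 55.32
  B: 60.78
  C: 76.20
  → nearest: A (55.32)
Q5 at (-17.88, 21.45):
  A: 37.93
  B: 16.85
  C: 12.15
  → nearest: C (12.15)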